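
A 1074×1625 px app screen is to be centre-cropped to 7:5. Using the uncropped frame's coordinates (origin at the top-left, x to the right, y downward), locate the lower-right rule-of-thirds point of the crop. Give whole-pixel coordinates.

1074/1625 < 7/5, so the 7:5 crop keeps the full width 1074 and trims height to 1074 × 5/7 = 767.14 px.
Top offset = (1625 − 767.14)/2 = 428.93 px; left offset = 0.
Lower-right is two-thirds across and two-thirds down within the crop:
x = 0.00 + 2 × 1074.00/3 ≈ 716; y = 428.93 + 2 × 767.14/3 ≈ 940.

x = 716 px, y = 940 px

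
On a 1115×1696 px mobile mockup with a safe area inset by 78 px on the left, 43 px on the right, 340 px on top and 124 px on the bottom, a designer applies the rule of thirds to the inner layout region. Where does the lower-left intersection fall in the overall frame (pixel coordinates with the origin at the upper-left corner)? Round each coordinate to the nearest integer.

Content width = 1115 − 78 − 43 = 994 px; content height = 1696 − 340 − 124 = 1232 px.
Lower-left is one-third across and two-thirds down within the inner layout region.
x = 78 + 1 × 994/3 = 78 + 331.33 ≈ 409
y = 340 + 2 × 1232/3 = 340 + 821.33 ≈ 1161

(409, 1161)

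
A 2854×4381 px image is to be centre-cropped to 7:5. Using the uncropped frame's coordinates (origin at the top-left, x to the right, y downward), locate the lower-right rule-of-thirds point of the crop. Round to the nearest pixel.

2854/4381 < 7/5, so the 7:5 crop keeps the full width 2854 and trims height to 2854 × 5/7 = 2038.57 px.
Top offset = (4381 − 2038.57)/2 = 1171.21 px; left offset = 0.
Lower-right is two-thirds across and two-thirds down within the crop:
x = 0.00 + 2 × 2854.00/3 ≈ 1903; y = 1171.21 + 2 × 2038.57/3 ≈ 2530.

x = 1903 px, y = 2530 px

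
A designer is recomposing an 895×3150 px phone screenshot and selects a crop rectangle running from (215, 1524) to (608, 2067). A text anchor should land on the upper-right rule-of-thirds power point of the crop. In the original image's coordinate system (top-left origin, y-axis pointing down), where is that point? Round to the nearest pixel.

Crop width = 608 − 215 = 393 px; one third is 131.00 px.
Crop height = 2067 − 1524 = 543 px; one third is 181.00 px.
The upper-right point is two-thirds across and one-third down within the crop:
x = 215 + 2 × 131.00 ≈ 477; y = 1524 + 1 × 181.00 ≈ 1705.

x = 477 px, y = 1705 px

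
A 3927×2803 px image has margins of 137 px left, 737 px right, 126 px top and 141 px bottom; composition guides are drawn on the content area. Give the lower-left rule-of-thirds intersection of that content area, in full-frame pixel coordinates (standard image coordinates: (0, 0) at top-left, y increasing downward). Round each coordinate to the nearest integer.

(1155, 1817)

Content width = 3927 − 137 − 737 = 3053 px; content height = 2803 − 126 − 141 = 2536 px.
Lower-left is one-third across and two-thirds down within the content area.
x = 137 + 1 × 3053/3 = 137 + 1017.67 ≈ 1155
y = 126 + 2 × 2536/3 = 126 + 1690.67 ≈ 1817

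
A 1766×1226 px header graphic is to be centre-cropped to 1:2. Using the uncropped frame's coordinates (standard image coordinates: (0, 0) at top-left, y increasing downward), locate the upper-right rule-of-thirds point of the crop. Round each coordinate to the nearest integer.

(985, 409)

1766/1226 > 1/2, so the 1:2 crop keeps the full height 1226 and trims width to 1226 × 1/2 = 613.00 px.
Left offset = (1766 − 613.00)/2 = 576.50 px; top offset = 0.
Upper-right is two-thirds across and one-third down within the crop:
x = 576.50 + 2 × 613.00/3 ≈ 985; y = 0.00 + 1 × 1226.00/3 ≈ 409.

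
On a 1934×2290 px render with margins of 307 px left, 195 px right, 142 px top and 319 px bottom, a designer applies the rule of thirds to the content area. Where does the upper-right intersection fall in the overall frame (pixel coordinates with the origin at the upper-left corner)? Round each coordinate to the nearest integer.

x = 1262 px, y = 752 px

Content width = 1934 − 307 − 195 = 1432 px; content height = 2290 − 142 − 319 = 1829 px.
Upper-right is two-thirds across and one-third down within the content area.
x = 307 + 2 × 1432/3 = 307 + 954.67 ≈ 1262
y = 142 + 1 × 1829/3 = 142 + 609.67 ≈ 752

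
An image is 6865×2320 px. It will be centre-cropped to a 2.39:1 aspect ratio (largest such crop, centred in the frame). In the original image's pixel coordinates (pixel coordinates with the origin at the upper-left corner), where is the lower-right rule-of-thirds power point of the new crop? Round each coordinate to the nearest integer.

6865/2320 > 2.39/1, so the 2.39:1 crop keeps the full height 2320 and trims width to 2320 × 2.39/1 = 5544.80 px.
Left offset = (6865 − 5544.80)/2 = 660.10 px; top offset = 0.
Lower-right is two-thirds across and two-thirds down within the crop:
x = 660.10 + 2 × 5544.80/3 ≈ 4357; y = 0.00 + 2 × 2320.00/3 ≈ 1547.

x = 4357 px, y = 1547 px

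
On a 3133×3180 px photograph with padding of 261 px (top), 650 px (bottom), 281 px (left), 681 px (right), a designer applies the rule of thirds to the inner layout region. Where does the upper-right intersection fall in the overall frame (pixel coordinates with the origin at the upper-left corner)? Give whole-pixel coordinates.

x = 1728 px, y = 1017 px

Content width = 3133 − 281 − 681 = 2171 px; content height = 3180 − 261 − 650 = 2269 px.
Upper-right is two-thirds across and one-third down within the inner layout region.
x = 281 + 2 × 2171/3 = 281 + 1447.33 ≈ 1728
y = 261 + 1 × 2269/3 = 261 + 756.33 ≈ 1017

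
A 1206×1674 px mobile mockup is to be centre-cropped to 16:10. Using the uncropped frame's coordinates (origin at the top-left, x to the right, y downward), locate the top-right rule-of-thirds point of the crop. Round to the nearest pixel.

1206/1674 < 16/10, so the 16:10 crop keeps the full width 1206 and trims height to 1206 × 10/16 = 753.75 px.
Top offset = (1674 − 753.75)/2 = 460.12 px; left offset = 0.
Top-right is two-thirds across and one-third down within the crop:
x = 0.00 + 2 × 1206.00/3 ≈ 804; y = 460.12 + 1 × 753.75/3 ≈ 711.

x = 804 px, y = 711 px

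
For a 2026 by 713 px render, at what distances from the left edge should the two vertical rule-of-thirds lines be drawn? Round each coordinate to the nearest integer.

x = 675 px and x = 1351 px

2026 / 3 = 675.33, so the vertical lines sit at one and two thirds of 2026.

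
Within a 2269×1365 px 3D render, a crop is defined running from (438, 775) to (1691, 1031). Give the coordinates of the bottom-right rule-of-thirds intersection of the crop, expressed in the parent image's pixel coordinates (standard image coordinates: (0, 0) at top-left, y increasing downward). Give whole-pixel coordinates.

Crop width = 1691 − 438 = 1253 px; one third is 417.67 px.
Crop height = 1031 − 775 = 256 px; one third is 85.33 px.
The bottom-right point is two-thirds across and two-thirds down within the crop:
x = 438 + 2 × 417.67 ≈ 1273; y = 775 + 2 × 85.33 ≈ 946.

x = 1273 px, y = 946 px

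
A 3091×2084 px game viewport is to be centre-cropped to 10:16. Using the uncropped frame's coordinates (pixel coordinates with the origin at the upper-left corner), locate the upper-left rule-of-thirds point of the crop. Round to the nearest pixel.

3091/2084 > 10/16, so the 10:16 crop keeps the full height 2084 and trims width to 2084 × 10/16 = 1302.50 px.
Left offset = (3091 − 1302.50)/2 = 894.25 px; top offset = 0.
Upper-left is one-third across and one-third down within the crop:
x = 894.25 + 1 × 1302.50/3 ≈ 1328; y = 0.00 + 1 × 2084.00/3 ≈ 695.

x = 1328 px, y = 695 px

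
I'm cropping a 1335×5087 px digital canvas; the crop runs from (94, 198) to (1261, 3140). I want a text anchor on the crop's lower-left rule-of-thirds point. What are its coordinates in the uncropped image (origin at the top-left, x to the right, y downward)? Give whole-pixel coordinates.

(483, 2159)

Crop width = 1261 − 94 = 1167 px; one third is 389.00 px.
Crop height = 3140 − 198 = 2942 px; one third is 980.67 px.
The lower-left point is one-third across and two-thirds down within the crop:
x = 94 + 1 × 389.00 ≈ 483; y = 198 + 2 × 980.67 ≈ 2159.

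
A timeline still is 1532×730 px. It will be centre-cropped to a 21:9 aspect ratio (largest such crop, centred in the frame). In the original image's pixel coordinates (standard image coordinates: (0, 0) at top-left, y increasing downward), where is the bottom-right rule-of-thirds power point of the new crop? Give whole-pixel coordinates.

1532/730 < 21/9, so the 21:9 crop keeps the full width 1532 and trims height to 1532 × 9/21 = 656.57 px.
Top offset = (730 − 656.57)/2 = 36.71 px; left offset = 0.
Bottom-right is two-thirds across and two-thirds down within the crop:
x = 0.00 + 2 × 1532.00/3 ≈ 1021; y = 36.71 + 2 × 656.57/3 ≈ 474.

x = 1021 px, y = 474 px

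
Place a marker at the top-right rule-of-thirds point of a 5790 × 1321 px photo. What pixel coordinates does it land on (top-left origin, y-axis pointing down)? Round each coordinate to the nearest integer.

(3860, 440)

The top-right point sits two-thirds of the way across and one-third of the way down.
x = 2 × 5790/3 ≈ 3860; y = 1 × 1321/3 ≈ 440.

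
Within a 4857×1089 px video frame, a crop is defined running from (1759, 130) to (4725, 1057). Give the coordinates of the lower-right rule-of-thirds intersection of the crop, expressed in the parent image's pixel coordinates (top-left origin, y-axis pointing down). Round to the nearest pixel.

Crop width = 4725 − 1759 = 2966 px; one third is 988.67 px.
Crop height = 1057 − 130 = 927 px; one third is 309.00 px.
The lower-right point is two-thirds across and two-thirds down within the crop:
x = 1759 + 2 × 988.67 ≈ 3736; y = 130 + 2 × 309.00 ≈ 748.

x = 3736 px, y = 748 px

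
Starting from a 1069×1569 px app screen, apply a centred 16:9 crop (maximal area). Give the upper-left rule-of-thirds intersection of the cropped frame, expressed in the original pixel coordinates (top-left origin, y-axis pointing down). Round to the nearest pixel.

1069/1569 < 16/9, so the 16:9 crop keeps the full width 1069 and trims height to 1069 × 9/16 = 601.31 px.
Top offset = (1569 − 601.31)/2 = 483.84 px; left offset = 0.
Upper-left is one-third across and one-third down within the crop:
x = 0.00 + 1 × 1069.00/3 ≈ 356; y = 483.84 + 1 × 601.31/3 ≈ 684.

x = 356 px, y = 684 px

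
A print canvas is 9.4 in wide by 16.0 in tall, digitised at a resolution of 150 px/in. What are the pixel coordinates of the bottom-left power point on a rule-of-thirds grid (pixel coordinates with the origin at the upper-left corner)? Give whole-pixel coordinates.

(470, 1600)

In pixels the canvas is 9.4 × 150 = 1410 wide and 16.0 × 150 = 2400 tall.
The bottom-left point is one-third across and two-thirds down:
x = 1 × 1410/3 ≈ 470; y = 2 × 2400/3 ≈ 1600.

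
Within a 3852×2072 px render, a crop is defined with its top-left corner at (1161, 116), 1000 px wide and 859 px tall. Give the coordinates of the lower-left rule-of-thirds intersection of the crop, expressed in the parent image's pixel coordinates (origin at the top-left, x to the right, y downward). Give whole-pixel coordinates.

(1494, 689)

One third of the crop width 1000 is 333.33 px.
One third of the crop height 859 is 286.33 px.
The lower-left point is one-third across and two-thirds down within the crop:
x = 1161 + 1 × 333.33 ≈ 1494; y = 116 + 2 × 286.33 ≈ 689.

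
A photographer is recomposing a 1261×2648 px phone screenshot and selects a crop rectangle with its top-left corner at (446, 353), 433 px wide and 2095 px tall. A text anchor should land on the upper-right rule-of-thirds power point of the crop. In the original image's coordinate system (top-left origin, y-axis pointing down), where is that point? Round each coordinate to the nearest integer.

One third of the crop width 433 is 144.33 px.
One third of the crop height 2095 is 698.33 px.
The upper-right point is two-thirds across and one-third down within the crop:
x = 446 + 2 × 144.33 ≈ 735; y = 353 + 1 × 698.33 ≈ 1051.

(735, 1051)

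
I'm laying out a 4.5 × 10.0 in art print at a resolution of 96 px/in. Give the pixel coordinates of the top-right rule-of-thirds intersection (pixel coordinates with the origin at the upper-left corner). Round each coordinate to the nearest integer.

In pixels the canvas is 4.5 × 96 = 432 wide and 10.0 × 96 = 960 tall.
The top-right point is two-thirds across and one-third down:
x = 2 × 432/3 ≈ 288; y = 1 × 960/3 ≈ 320.

x = 288 px, y = 320 px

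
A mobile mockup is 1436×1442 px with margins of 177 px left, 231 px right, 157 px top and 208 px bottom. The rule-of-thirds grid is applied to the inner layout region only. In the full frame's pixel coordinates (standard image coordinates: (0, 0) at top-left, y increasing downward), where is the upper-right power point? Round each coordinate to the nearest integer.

(862, 516)

Content width = 1436 − 177 − 231 = 1028 px; content height = 1442 − 157 − 208 = 1077 px.
Upper-right is two-thirds across and one-third down within the inner layout region.
x = 177 + 2 × 1028/3 = 177 + 685.33 ≈ 862
y = 157 + 1 × 1077/3 = 157 + 359.00 ≈ 516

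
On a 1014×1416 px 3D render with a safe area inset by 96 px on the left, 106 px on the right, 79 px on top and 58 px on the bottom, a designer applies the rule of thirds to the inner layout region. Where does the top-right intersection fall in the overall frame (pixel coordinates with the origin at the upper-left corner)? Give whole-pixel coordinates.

(637, 505)

Content width = 1014 − 96 − 106 = 812 px; content height = 1416 − 79 − 58 = 1279 px.
Top-right is two-thirds across and one-third down within the inner layout region.
x = 96 + 2 × 812/3 = 96 + 541.33 ≈ 637
y = 79 + 1 × 1279/3 = 79 + 426.33 ≈ 505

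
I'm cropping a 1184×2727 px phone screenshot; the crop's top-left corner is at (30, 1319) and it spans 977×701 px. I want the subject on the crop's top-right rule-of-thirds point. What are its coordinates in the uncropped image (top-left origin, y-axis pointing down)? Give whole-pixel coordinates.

One third of the crop width 977 is 325.67 px.
One third of the crop height 701 is 233.67 px.
The top-right point is two-thirds across and one-third down within the crop:
x = 30 + 2 × 325.67 ≈ 681; y = 1319 + 1 × 233.67 ≈ 1553.

x = 681 px, y = 1553 px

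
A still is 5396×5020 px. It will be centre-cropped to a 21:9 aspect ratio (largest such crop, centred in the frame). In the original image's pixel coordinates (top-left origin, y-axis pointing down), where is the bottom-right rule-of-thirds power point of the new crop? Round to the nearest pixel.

5396/5020 < 21/9, so the 21:9 crop keeps the full width 5396 and trims height to 5396 × 9/21 = 2312.57 px.
Top offset = (5020 − 2312.57)/2 = 1353.71 px; left offset = 0.
Bottom-right is two-thirds across and two-thirds down within the crop:
x = 0.00 + 2 × 5396.00/3 ≈ 3597; y = 1353.71 + 2 × 2312.57/3 ≈ 2895.

(3597, 2895)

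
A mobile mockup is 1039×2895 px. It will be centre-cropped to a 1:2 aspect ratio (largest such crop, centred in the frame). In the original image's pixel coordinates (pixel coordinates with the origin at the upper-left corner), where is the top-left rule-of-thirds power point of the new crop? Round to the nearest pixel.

1039/2895 < 1/2, so the 1:2 crop keeps the full width 1039 and trims height to 1039 × 2/1 = 2078.00 px.
Top offset = (2895 − 2078.00)/2 = 408.50 px; left offset = 0.
Top-left is one-third across and one-third down within the crop:
x = 0.00 + 1 × 1039.00/3 ≈ 346; y = 408.50 + 1 × 2078.00/3 ≈ 1101.

x = 346 px, y = 1101 px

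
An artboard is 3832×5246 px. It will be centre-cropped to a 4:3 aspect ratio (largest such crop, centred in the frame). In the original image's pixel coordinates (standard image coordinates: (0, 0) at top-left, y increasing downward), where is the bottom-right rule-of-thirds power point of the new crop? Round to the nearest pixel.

(2555, 3102)

3832/5246 < 4/3, so the 4:3 crop keeps the full width 3832 and trims height to 3832 × 3/4 = 2874.00 px.
Top offset = (5246 − 2874.00)/2 = 1186.00 px; left offset = 0.
Bottom-right is two-thirds across and two-thirds down within the crop:
x = 0.00 + 2 × 3832.00/3 ≈ 2555; y = 1186.00 + 2 × 2874.00/3 ≈ 3102.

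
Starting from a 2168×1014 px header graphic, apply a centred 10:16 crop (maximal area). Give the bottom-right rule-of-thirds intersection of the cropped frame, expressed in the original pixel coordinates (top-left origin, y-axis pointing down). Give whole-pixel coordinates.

2168/1014 > 10/16, so the 10:16 crop keeps the full height 1014 and trims width to 1014 × 10/16 = 633.75 px.
Left offset = (2168 − 633.75)/2 = 767.12 px; top offset = 0.
Bottom-right is two-thirds across and two-thirds down within the crop:
x = 767.12 + 2 × 633.75/3 ≈ 1190; y = 0.00 + 2 × 1014.00/3 ≈ 676.

x = 1190 px, y = 676 px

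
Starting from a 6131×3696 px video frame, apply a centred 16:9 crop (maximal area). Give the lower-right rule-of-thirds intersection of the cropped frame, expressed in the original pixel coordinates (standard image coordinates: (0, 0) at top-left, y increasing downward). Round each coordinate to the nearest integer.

x = 4087 px, y = 2423 px

6131/3696 < 16/9, so the 16:9 crop keeps the full width 6131 and trims height to 6131 × 9/16 = 3448.69 px.
Top offset = (3696 − 3448.69)/2 = 123.66 px; left offset = 0.
Lower-right is two-thirds across and two-thirds down within the crop:
x = 0.00 + 2 × 6131.00/3 ≈ 4087; y = 123.66 + 2 × 3448.69/3 ≈ 2423.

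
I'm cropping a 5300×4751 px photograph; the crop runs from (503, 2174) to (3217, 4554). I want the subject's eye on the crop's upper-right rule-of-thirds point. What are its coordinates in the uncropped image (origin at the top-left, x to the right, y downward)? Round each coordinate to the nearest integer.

Crop width = 3217 − 503 = 2714 px; one third is 904.67 px.
Crop height = 4554 − 2174 = 2380 px; one third is 793.33 px.
The upper-right point is two-thirds across and one-third down within the crop:
x = 503 + 2 × 904.67 ≈ 2312; y = 2174 + 1 × 793.33 ≈ 2967.

(2312, 2967)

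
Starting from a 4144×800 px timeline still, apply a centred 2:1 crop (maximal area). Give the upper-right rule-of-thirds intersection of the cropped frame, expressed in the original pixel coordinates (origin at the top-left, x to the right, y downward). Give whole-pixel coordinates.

4144/800 > 2/1, so the 2:1 crop keeps the full height 800 and trims width to 800 × 2/1 = 1600.00 px.
Left offset = (4144 − 1600.00)/2 = 1272.00 px; top offset = 0.
Upper-right is two-thirds across and one-third down within the crop:
x = 1272.00 + 2 × 1600.00/3 ≈ 2339; y = 0.00 + 1 × 800.00/3 ≈ 267.

x = 2339 px, y = 267 px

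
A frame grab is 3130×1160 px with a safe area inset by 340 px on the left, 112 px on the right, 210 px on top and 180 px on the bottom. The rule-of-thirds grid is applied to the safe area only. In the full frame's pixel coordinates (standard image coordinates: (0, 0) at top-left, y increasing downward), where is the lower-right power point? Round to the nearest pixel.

(2125, 723)

Content width = 3130 − 340 − 112 = 2678 px; content height = 1160 − 210 − 180 = 770 px.
Lower-right is two-thirds across and two-thirds down within the safe area.
x = 340 + 2 × 2678/3 = 340 + 1785.33 ≈ 2125
y = 210 + 2 × 770/3 = 210 + 513.33 ≈ 723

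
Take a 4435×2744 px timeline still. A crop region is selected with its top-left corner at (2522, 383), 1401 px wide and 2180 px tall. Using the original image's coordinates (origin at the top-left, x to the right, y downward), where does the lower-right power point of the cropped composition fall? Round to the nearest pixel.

One third of the crop width 1401 is 467.00 px.
One third of the crop height 2180 is 726.67 px.
The lower-right point is two-thirds across and two-thirds down within the crop:
x = 2522 + 2 × 467.00 ≈ 3456; y = 383 + 2 × 726.67 ≈ 1836.

x = 3456 px, y = 1836 px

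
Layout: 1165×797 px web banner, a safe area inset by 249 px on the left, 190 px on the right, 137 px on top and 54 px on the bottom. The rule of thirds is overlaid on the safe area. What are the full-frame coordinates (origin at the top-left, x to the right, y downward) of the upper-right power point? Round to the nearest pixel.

(733, 339)

Content width = 1165 − 249 − 190 = 726 px; content height = 797 − 137 − 54 = 606 px.
Upper-right is two-thirds across and one-third down within the safe area.
x = 249 + 2 × 726/3 = 249 + 484.00 ≈ 733
y = 137 + 1 × 606/3 = 137 + 202.00 ≈ 339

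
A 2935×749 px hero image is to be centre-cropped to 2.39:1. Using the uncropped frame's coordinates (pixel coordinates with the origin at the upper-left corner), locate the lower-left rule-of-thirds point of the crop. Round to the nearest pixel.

2935/749 > 2.39/1, so the 2.39:1 crop keeps the full height 749 and trims width to 749 × 2.39/1 = 1790.11 px.
Left offset = (2935 − 1790.11)/2 = 572.44 px; top offset = 0.
Lower-left is one-third across and two-thirds down within the crop:
x = 572.44 + 1 × 1790.11/3 ≈ 1169; y = 0.00 + 2 × 749.00/3 ≈ 499.

x = 1169 px, y = 499 px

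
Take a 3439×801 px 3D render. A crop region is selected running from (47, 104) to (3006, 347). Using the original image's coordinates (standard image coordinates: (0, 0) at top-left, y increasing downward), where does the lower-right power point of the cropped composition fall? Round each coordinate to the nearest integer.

Crop width = 3006 − 47 = 2959 px; one third is 986.33 px.
Crop height = 347 − 104 = 243 px; one third is 81.00 px.
The lower-right point is two-thirds across and two-thirds down within the crop:
x = 47 + 2 × 986.33 ≈ 2020; y = 104 + 2 × 81.00 ≈ 266.

(2020, 266)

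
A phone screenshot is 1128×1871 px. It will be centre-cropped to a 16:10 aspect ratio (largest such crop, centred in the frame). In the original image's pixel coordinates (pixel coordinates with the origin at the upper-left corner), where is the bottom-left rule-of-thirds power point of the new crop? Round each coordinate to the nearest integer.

1128/1871 < 16/10, so the 16:10 crop keeps the full width 1128 and trims height to 1128 × 10/16 = 705.00 px.
Top offset = (1871 − 705.00)/2 = 583.00 px; left offset = 0.
Bottom-left is one-third across and two-thirds down within the crop:
x = 0.00 + 1 × 1128.00/3 ≈ 376; y = 583.00 + 2 × 705.00/3 ≈ 1053.

x = 376 px, y = 1053 px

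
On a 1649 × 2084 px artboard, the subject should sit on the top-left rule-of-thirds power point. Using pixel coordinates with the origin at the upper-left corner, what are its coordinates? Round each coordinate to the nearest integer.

The top-left point sits one-third of the way across and one-third of the way down.
x = 1 × 1649/3 ≈ 550; y = 1 × 2084/3 ≈ 695.

x = 550 px, y = 695 px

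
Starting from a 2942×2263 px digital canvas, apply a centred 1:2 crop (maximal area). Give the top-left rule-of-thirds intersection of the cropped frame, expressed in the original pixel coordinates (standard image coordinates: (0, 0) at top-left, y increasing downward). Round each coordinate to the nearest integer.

x = 1282 px, y = 754 px

2942/2263 > 1/2, so the 1:2 crop keeps the full height 2263 and trims width to 2263 × 1/2 = 1131.50 px.
Left offset = (2942 − 1131.50)/2 = 905.25 px; top offset = 0.
Top-left is one-third across and one-third down within the crop:
x = 905.25 + 1 × 1131.50/3 ≈ 1282; y = 0.00 + 1 × 2263.00/3 ≈ 754.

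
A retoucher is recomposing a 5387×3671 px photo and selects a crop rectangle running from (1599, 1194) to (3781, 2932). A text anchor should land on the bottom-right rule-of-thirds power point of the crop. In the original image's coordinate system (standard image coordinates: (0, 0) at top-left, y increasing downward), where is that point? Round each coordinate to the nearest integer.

Crop width = 3781 − 1599 = 2182 px; one third is 727.33 px.
Crop height = 2932 − 1194 = 1738 px; one third is 579.33 px.
The bottom-right point is two-thirds across and two-thirds down within the crop:
x = 1599 + 2 × 727.33 ≈ 3054; y = 1194 + 2 × 579.33 ≈ 2353.

x = 3054 px, y = 2353 px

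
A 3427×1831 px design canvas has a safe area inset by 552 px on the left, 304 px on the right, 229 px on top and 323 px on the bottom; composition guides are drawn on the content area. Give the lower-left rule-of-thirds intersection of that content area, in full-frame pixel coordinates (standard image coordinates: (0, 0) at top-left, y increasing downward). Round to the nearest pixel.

(1409, 1082)

Content width = 3427 − 552 − 304 = 2571 px; content height = 1831 − 229 − 323 = 1279 px.
Lower-left is one-third across and two-thirds down within the content area.
x = 552 + 1 × 2571/3 = 552 + 857.00 ≈ 1409
y = 229 + 2 × 1279/3 = 229 + 852.67 ≈ 1082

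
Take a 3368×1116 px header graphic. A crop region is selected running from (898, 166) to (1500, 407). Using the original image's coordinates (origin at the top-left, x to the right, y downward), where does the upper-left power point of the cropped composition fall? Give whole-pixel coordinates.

Crop width = 1500 − 898 = 602 px; one third is 200.67 px.
Crop height = 407 − 166 = 241 px; one third is 80.33 px.
The upper-left point is one-third across and one-third down within the crop:
x = 898 + 1 × 200.67 ≈ 1099; y = 166 + 1 × 80.33 ≈ 246.

(1099, 246)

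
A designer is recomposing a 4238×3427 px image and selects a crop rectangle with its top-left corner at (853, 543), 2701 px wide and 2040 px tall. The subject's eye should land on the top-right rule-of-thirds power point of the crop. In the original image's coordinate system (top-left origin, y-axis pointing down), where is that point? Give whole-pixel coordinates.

(2654, 1223)

One third of the crop width 2701 is 900.33 px.
One third of the crop height 2040 is 680.00 px.
The top-right point is two-thirds across and one-third down within the crop:
x = 853 + 2 × 900.33 ≈ 2654; y = 543 + 1 × 680.00 ≈ 1223.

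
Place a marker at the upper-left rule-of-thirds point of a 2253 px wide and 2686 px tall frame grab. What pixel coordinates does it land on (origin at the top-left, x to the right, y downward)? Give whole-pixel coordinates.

x = 751 px, y = 895 px

The upper-left point sits one-third of the way across and one-third of the way down.
x = 1 × 2253/3 ≈ 751; y = 1 × 2686/3 ≈ 895.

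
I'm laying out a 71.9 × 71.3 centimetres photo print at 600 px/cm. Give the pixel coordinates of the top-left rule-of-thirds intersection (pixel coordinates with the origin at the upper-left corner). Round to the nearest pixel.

In pixels the canvas is 71.9 × 600 = 43140 wide and 71.3 × 600 = 42780 tall.
The top-left point is one-third across and one-third down:
x = 1 × 43140/3 ≈ 14380; y = 1 × 42780/3 ≈ 14260.

(14380, 14260)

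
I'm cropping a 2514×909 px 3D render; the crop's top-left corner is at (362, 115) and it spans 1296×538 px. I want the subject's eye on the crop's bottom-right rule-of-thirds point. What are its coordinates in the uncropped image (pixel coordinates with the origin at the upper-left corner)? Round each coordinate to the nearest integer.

One third of the crop width 1296 is 432.00 px.
One third of the crop height 538 is 179.33 px.
The bottom-right point is two-thirds across and two-thirds down within the crop:
x = 362 + 2 × 432.00 ≈ 1226; y = 115 + 2 × 179.33 ≈ 474.

(1226, 474)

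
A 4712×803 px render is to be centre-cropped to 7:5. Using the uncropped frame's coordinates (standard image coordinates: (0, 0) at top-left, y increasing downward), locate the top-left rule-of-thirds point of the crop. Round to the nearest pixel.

4712/803 > 7/5, so the 7:5 crop keeps the full height 803 and trims width to 803 × 7/5 = 1124.20 px.
Left offset = (4712 − 1124.20)/2 = 1793.90 px; top offset = 0.
Top-left is one-third across and one-third down within the crop:
x = 1793.90 + 1 × 1124.20/3 ≈ 2169; y = 0.00 + 1 × 803.00/3 ≈ 268.

(2169, 268)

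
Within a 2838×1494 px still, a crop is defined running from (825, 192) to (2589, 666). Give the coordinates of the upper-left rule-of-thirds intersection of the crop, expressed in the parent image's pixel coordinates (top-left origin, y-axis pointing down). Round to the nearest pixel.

Crop width = 2589 − 825 = 1764 px; one third is 588.00 px.
Crop height = 666 − 192 = 474 px; one third is 158.00 px.
The upper-left point is one-third across and one-third down within the crop:
x = 825 + 1 × 588.00 ≈ 1413; y = 192 + 1 × 158.00 ≈ 350.

x = 1413 px, y = 350 px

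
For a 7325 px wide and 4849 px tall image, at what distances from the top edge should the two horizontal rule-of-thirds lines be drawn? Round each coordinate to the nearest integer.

4849 / 3 = 1616.33, so the horizontal lines sit at one and two thirds of 4849.

y = 1616 px and y = 3233 px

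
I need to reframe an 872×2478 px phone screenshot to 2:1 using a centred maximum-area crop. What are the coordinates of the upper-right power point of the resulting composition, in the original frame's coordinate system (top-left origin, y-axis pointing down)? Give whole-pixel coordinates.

872/2478 < 2/1, so the 2:1 crop keeps the full width 872 and trims height to 872 × 1/2 = 436.00 px.
Top offset = (2478 − 436.00)/2 = 1021.00 px; left offset = 0.
Upper-right is two-thirds across and one-third down within the crop:
x = 0.00 + 2 × 872.00/3 ≈ 581; y = 1021.00 + 1 × 436.00/3 ≈ 1166.

x = 581 px, y = 1166 px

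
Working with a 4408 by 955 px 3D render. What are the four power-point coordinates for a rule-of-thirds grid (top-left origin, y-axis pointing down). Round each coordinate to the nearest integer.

(1469, 318), (2939, 318), (1469, 637), (2939, 637)

One third of 4408 is 1469.33; one third of 955 is 318.33.
Vertical third lines at x = 1469 and x = 2939; horizontal third lines at y = 318 and y = 637.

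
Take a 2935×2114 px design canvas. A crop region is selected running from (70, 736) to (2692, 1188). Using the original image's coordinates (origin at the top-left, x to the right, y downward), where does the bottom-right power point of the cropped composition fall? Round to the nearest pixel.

(1818, 1037)

Crop width = 2692 − 70 = 2622 px; one third is 874.00 px.
Crop height = 1188 − 736 = 452 px; one third is 150.67 px.
The bottom-right point is two-thirds across and two-thirds down within the crop:
x = 70 + 2 × 874.00 ≈ 1818; y = 736 + 2 × 150.67 ≈ 1037.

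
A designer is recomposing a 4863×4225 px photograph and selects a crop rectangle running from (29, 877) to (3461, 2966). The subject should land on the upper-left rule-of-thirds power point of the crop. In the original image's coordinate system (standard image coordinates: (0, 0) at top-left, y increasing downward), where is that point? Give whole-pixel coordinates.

Crop width = 3461 − 29 = 3432 px; one third is 1144.00 px.
Crop height = 2966 − 877 = 2089 px; one third is 696.33 px.
The upper-left point is one-third across and one-third down within the crop:
x = 29 + 1 × 1144.00 ≈ 1173; y = 877 + 1 × 696.33 ≈ 1573.

x = 1173 px, y = 1573 px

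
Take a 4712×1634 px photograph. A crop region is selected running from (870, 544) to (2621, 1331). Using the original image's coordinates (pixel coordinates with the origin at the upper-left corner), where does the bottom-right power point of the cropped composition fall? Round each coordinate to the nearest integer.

(2037, 1069)

Crop width = 2621 − 870 = 1751 px; one third is 583.67 px.
Crop height = 1331 − 544 = 787 px; one third is 262.33 px.
The bottom-right point is two-thirds across and two-thirds down within the crop:
x = 870 + 2 × 583.67 ≈ 2037; y = 544 + 2 × 262.33 ≈ 1069.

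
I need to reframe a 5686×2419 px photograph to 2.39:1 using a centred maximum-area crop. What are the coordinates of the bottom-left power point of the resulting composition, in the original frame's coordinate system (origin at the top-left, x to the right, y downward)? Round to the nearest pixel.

(1895, 1606)

5686/2419 < 2.39/1, so the 2.39:1 crop keeps the full width 5686 and trims height to 5686 × 1/2.39 = 2379.08 px.
Top offset = (2419 − 2379.08)/2 = 19.96 px; left offset = 0.
Bottom-left is one-third across and two-thirds down within the crop:
x = 0.00 + 1 × 5686.00/3 ≈ 1895; y = 19.96 + 2 × 2379.08/3 ≈ 1606.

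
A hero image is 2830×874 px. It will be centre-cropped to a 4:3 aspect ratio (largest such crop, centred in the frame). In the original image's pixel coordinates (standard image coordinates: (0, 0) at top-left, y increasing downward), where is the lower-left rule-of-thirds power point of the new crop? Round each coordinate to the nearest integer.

2830/874 > 4/3, so the 4:3 crop keeps the full height 874 and trims width to 874 × 4/3 = 1165.33 px.
Left offset = (2830 − 1165.33)/2 = 832.33 px; top offset = 0.
Lower-left is one-third across and two-thirds down within the crop:
x = 832.33 + 1 × 1165.33/3 ≈ 1221; y = 0.00 + 2 × 874.00/3 ≈ 583.

x = 1221 px, y = 583 px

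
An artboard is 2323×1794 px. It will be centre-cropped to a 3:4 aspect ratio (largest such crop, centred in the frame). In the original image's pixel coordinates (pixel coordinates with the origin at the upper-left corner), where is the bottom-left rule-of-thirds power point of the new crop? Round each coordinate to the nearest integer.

2323/1794 > 3/4, so the 3:4 crop keeps the full height 1794 and trims width to 1794 × 3/4 = 1345.50 px.
Left offset = (2323 − 1345.50)/2 = 488.75 px; top offset = 0.
Bottom-left is one-third across and two-thirds down within the crop:
x = 488.75 + 1 × 1345.50/3 ≈ 937; y = 0.00 + 2 × 1794.00/3 ≈ 1196.

x = 937 px, y = 1196 px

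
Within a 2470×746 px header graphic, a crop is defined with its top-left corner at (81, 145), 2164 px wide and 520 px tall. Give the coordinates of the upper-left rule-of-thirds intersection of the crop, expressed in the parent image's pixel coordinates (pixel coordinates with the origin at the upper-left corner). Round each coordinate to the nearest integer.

One third of the crop width 2164 is 721.33 px.
One third of the crop height 520 is 173.33 px.
The upper-left point is one-third across and one-third down within the crop:
x = 81 + 1 × 721.33 ≈ 802; y = 145 + 1 × 173.33 ≈ 318.

x = 802 px, y = 318 px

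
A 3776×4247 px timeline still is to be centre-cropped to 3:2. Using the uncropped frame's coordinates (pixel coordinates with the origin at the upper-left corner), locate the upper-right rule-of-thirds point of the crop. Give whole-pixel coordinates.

x = 2517 px, y = 1704 px

3776/4247 < 3/2, so the 3:2 crop keeps the full width 3776 and trims height to 3776 × 2/3 = 2517.33 px.
Top offset = (4247 − 2517.33)/2 = 864.83 px; left offset = 0.
Upper-right is two-thirds across and one-third down within the crop:
x = 0.00 + 2 × 3776.00/3 ≈ 2517; y = 864.83 + 1 × 2517.33/3 ≈ 1704.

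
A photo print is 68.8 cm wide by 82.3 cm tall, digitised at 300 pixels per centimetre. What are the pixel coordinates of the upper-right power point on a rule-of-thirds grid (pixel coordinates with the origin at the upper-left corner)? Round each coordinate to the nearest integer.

In pixels the canvas is 68.8 × 300 = 20640 wide and 82.3 × 300 = 24690 tall.
The upper-right point is two-thirds across and one-third down:
x = 2 × 20640/3 ≈ 13760; y = 1 × 24690/3 ≈ 8230.

x = 13760 px, y = 8230 px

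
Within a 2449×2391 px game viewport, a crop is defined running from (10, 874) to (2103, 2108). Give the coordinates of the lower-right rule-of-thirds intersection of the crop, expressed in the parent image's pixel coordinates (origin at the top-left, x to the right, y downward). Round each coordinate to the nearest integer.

Crop width = 2103 − 10 = 2093 px; one third is 697.67 px.
Crop height = 2108 − 874 = 1234 px; one third is 411.33 px.
The lower-right point is two-thirds across and two-thirds down within the crop:
x = 10 + 2 × 697.67 ≈ 1405; y = 874 + 2 × 411.33 ≈ 1697.

x = 1405 px, y = 1697 px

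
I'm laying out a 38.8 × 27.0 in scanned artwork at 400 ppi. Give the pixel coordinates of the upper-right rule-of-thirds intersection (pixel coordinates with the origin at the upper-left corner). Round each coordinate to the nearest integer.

(10347, 3600)

In pixels the canvas is 38.8 × 400 = 15520 wide and 27.0 × 400 = 10800 tall.
The upper-right point is two-thirds across and one-third down:
x = 2 × 15520/3 ≈ 10347; y = 1 × 10800/3 ≈ 3600.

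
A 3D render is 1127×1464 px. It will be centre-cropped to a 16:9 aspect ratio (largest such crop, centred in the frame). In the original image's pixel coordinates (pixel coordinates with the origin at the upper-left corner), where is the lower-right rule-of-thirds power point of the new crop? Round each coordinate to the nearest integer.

x = 751 px, y = 838 px

1127/1464 < 16/9, so the 16:9 crop keeps the full width 1127 and trims height to 1127 × 9/16 = 633.94 px.
Top offset = (1464 − 633.94)/2 = 415.03 px; left offset = 0.
Lower-right is two-thirds across and two-thirds down within the crop:
x = 0.00 + 2 × 1127.00/3 ≈ 751; y = 415.03 + 2 × 633.94/3 ≈ 838.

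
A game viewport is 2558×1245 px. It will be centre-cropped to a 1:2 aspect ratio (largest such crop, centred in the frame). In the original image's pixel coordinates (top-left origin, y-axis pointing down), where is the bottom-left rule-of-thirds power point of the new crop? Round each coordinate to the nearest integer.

2558/1245 > 1/2, so the 1:2 crop keeps the full height 1245 and trims width to 1245 × 1/2 = 622.50 px.
Left offset = (2558 − 622.50)/2 = 967.75 px; top offset = 0.
Bottom-left is one-third across and two-thirds down within the crop:
x = 967.75 + 1 × 622.50/3 ≈ 1175; y = 0.00 + 2 × 1245.00/3 ≈ 830.

x = 1175 px, y = 830 px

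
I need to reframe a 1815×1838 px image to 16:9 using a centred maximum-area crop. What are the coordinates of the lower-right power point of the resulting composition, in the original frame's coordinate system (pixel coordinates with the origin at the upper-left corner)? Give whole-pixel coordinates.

x = 1210 px, y = 1089 px

1815/1838 < 16/9, so the 16:9 crop keeps the full width 1815 and trims height to 1815 × 9/16 = 1020.94 px.
Top offset = (1838 − 1020.94)/2 = 408.53 px; left offset = 0.
Lower-right is two-thirds across and two-thirds down within the crop:
x = 0.00 + 2 × 1815.00/3 ≈ 1210; y = 408.53 + 2 × 1020.94/3 ≈ 1089.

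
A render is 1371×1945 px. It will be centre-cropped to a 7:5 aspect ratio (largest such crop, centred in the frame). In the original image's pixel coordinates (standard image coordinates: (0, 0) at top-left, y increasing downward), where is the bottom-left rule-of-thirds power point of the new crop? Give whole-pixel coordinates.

1371/1945 < 7/5, so the 7:5 crop keeps the full width 1371 and trims height to 1371 × 5/7 = 979.29 px.
Top offset = (1945 − 979.29)/2 = 482.86 px; left offset = 0.
Bottom-left is one-third across and two-thirds down within the crop:
x = 0.00 + 1 × 1371.00/3 ≈ 457; y = 482.86 + 2 × 979.29/3 ≈ 1136.

(457, 1136)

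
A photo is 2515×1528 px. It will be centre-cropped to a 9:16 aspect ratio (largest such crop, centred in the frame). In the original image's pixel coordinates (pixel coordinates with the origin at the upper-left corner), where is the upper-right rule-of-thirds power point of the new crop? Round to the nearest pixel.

2515/1528 > 9/16, so the 9:16 crop keeps the full height 1528 and trims width to 1528 × 9/16 = 859.50 px.
Left offset = (2515 − 859.50)/2 = 827.75 px; top offset = 0.
Upper-right is two-thirds across and one-third down within the crop:
x = 827.75 + 2 × 859.50/3 ≈ 1401; y = 0.00 + 1 × 1528.00/3 ≈ 509.

x = 1401 px, y = 509 px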